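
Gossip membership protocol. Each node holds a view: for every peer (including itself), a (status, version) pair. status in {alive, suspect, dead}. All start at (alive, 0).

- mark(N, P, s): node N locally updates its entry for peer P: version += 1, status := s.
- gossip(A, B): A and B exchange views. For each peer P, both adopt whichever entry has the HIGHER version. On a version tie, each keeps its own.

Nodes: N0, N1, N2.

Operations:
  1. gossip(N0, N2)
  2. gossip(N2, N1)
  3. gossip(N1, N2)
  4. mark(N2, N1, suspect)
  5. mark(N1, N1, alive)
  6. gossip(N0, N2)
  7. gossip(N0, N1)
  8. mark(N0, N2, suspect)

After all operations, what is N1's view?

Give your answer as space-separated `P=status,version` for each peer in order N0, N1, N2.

Op 1: gossip N0<->N2 -> N0.N0=(alive,v0) N0.N1=(alive,v0) N0.N2=(alive,v0) | N2.N0=(alive,v0) N2.N1=(alive,v0) N2.N2=(alive,v0)
Op 2: gossip N2<->N1 -> N2.N0=(alive,v0) N2.N1=(alive,v0) N2.N2=(alive,v0) | N1.N0=(alive,v0) N1.N1=(alive,v0) N1.N2=(alive,v0)
Op 3: gossip N1<->N2 -> N1.N0=(alive,v0) N1.N1=(alive,v0) N1.N2=(alive,v0) | N2.N0=(alive,v0) N2.N1=(alive,v0) N2.N2=(alive,v0)
Op 4: N2 marks N1=suspect -> (suspect,v1)
Op 5: N1 marks N1=alive -> (alive,v1)
Op 6: gossip N0<->N2 -> N0.N0=(alive,v0) N0.N1=(suspect,v1) N0.N2=(alive,v0) | N2.N0=(alive,v0) N2.N1=(suspect,v1) N2.N2=(alive,v0)
Op 7: gossip N0<->N1 -> N0.N0=(alive,v0) N0.N1=(suspect,v1) N0.N2=(alive,v0) | N1.N0=(alive,v0) N1.N1=(alive,v1) N1.N2=(alive,v0)
Op 8: N0 marks N2=suspect -> (suspect,v1)

Answer: N0=alive,0 N1=alive,1 N2=alive,0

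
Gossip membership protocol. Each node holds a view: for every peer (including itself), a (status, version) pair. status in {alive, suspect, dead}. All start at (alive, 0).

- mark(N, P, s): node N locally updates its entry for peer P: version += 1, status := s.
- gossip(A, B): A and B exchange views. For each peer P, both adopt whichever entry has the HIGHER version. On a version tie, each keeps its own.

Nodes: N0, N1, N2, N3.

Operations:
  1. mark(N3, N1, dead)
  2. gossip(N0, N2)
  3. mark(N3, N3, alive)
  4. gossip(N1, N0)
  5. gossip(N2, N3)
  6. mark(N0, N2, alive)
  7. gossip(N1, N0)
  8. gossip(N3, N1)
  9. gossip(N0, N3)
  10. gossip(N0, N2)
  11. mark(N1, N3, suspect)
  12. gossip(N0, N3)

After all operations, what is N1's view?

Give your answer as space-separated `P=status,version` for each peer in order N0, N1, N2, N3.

Op 1: N3 marks N1=dead -> (dead,v1)
Op 2: gossip N0<->N2 -> N0.N0=(alive,v0) N0.N1=(alive,v0) N0.N2=(alive,v0) N0.N3=(alive,v0) | N2.N0=(alive,v0) N2.N1=(alive,v0) N2.N2=(alive,v0) N2.N3=(alive,v0)
Op 3: N3 marks N3=alive -> (alive,v1)
Op 4: gossip N1<->N0 -> N1.N0=(alive,v0) N1.N1=(alive,v0) N1.N2=(alive,v0) N1.N3=(alive,v0) | N0.N0=(alive,v0) N0.N1=(alive,v0) N0.N2=(alive,v0) N0.N3=(alive,v0)
Op 5: gossip N2<->N3 -> N2.N0=(alive,v0) N2.N1=(dead,v1) N2.N2=(alive,v0) N2.N3=(alive,v1) | N3.N0=(alive,v0) N3.N1=(dead,v1) N3.N2=(alive,v0) N3.N3=(alive,v1)
Op 6: N0 marks N2=alive -> (alive,v1)
Op 7: gossip N1<->N0 -> N1.N0=(alive,v0) N1.N1=(alive,v0) N1.N2=(alive,v1) N1.N3=(alive,v0) | N0.N0=(alive,v0) N0.N1=(alive,v0) N0.N2=(alive,v1) N0.N3=(alive,v0)
Op 8: gossip N3<->N1 -> N3.N0=(alive,v0) N3.N1=(dead,v1) N3.N2=(alive,v1) N3.N3=(alive,v1) | N1.N0=(alive,v0) N1.N1=(dead,v1) N1.N2=(alive,v1) N1.N3=(alive,v1)
Op 9: gossip N0<->N3 -> N0.N0=(alive,v0) N0.N1=(dead,v1) N0.N2=(alive,v1) N0.N3=(alive,v1) | N3.N0=(alive,v0) N3.N1=(dead,v1) N3.N2=(alive,v1) N3.N3=(alive,v1)
Op 10: gossip N0<->N2 -> N0.N0=(alive,v0) N0.N1=(dead,v1) N0.N2=(alive,v1) N0.N3=(alive,v1) | N2.N0=(alive,v0) N2.N1=(dead,v1) N2.N2=(alive,v1) N2.N3=(alive,v1)
Op 11: N1 marks N3=suspect -> (suspect,v2)
Op 12: gossip N0<->N3 -> N0.N0=(alive,v0) N0.N1=(dead,v1) N0.N2=(alive,v1) N0.N3=(alive,v1) | N3.N0=(alive,v0) N3.N1=(dead,v1) N3.N2=(alive,v1) N3.N3=(alive,v1)

Answer: N0=alive,0 N1=dead,1 N2=alive,1 N3=suspect,2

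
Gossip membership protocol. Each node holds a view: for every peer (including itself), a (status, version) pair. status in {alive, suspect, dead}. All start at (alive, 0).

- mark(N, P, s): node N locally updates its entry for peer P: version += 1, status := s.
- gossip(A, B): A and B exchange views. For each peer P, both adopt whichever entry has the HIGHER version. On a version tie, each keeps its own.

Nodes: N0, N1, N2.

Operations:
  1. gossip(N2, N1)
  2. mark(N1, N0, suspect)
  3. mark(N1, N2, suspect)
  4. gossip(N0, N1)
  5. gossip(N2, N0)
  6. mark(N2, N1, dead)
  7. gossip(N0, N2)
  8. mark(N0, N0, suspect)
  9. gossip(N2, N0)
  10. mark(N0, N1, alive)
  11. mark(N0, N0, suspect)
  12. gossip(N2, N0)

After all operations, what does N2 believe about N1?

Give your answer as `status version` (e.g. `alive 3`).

Op 1: gossip N2<->N1 -> N2.N0=(alive,v0) N2.N1=(alive,v0) N2.N2=(alive,v0) | N1.N0=(alive,v0) N1.N1=(alive,v0) N1.N2=(alive,v0)
Op 2: N1 marks N0=suspect -> (suspect,v1)
Op 3: N1 marks N2=suspect -> (suspect,v1)
Op 4: gossip N0<->N1 -> N0.N0=(suspect,v1) N0.N1=(alive,v0) N0.N2=(suspect,v1) | N1.N0=(suspect,v1) N1.N1=(alive,v0) N1.N2=(suspect,v1)
Op 5: gossip N2<->N0 -> N2.N0=(suspect,v1) N2.N1=(alive,v0) N2.N2=(suspect,v1) | N0.N0=(suspect,v1) N0.N1=(alive,v0) N0.N2=(suspect,v1)
Op 6: N2 marks N1=dead -> (dead,v1)
Op 7: gossip N0<->N2 -> N0.N0=(suspect,v1) N0.N1=(dead,v1) N0.N2=(suspect,v1) | N2.N0=(suspect,v1) N2.N1=(dead,v1) N2.N2=(suspect,v1)
Op 8: N0 marks N0=suspect -> (suspect,v2)
Op 9: gossip N2<->N0 -> N2.N0=(suspect,v2) N2.N1=(dead,v1) N2.N2=(suspect,v1) | N0.N0=(suspect,v2) N0.N1=(dead,v1) N0.N2=(suspect,v1)
Op 10: N0 marks N1=alive -> (alive,v2)
Op 11: N0 marks N0=suspect -> (suspect,v3)
Op 12: gossip N2<->N0 -> N2.N0=(suspect,v3) N2.N1=(alive,v2) N2.N2=(suspect,v1) | N0.N0=(suspect,v3) N0.N1=(alive,v2) N0.N2=(suspect,v1)

Answer: alive 2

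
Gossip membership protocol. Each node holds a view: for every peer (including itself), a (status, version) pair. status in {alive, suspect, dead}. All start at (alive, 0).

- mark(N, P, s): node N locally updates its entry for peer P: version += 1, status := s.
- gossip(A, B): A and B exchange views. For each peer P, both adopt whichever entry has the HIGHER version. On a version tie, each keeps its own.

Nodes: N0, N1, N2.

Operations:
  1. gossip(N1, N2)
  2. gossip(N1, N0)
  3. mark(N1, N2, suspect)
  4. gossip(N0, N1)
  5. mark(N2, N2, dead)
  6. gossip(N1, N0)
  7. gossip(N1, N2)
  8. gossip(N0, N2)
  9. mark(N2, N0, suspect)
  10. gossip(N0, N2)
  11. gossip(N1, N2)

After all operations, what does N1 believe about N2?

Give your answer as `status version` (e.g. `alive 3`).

Answer: suspect 1

Derivation:
Op 1: gossip N1<->N2 -> N1.N0=(alive,v0) N1.N1=(alive,v0) N1.N2=(alive,v0) | N2.N0=(alive,v0) N2.N1=(alive,v0) N2.N2=(alive,v0)
Op 2: gossip N1<->N0 -> N1.N0=(alive,v0) N1.N1=(alive,v0) N1.N2=(alive,v0) | N0.N0=(alive,v0) N0.N1=(alive,v0) N0.N2=(alive,v0)
Op 3: N1 marks N2=suspect -> (suspect,v1)
Op 4: gossip N0<->N1 -> N0.N0=(alive,v0) N0.N1=(alive,v0) N0.N2=(suspect,v1) | N1.N0=(alive,v0) N1.N1=(alive,v0) N1.N2=(suspect,v1)
Op 5: N2 marks N2=dead -> (dead,v1)
Op 6: gossip N1<->N0 -> N1.N0=(alive,v0) N1.N1=(alive,v0) N1.N2=(suspect,v1) | N0.N0=(alive,v0) N0.N1=(alive,v0) N0.N2=(suspect,v1)
Op 7: gossip N1<->N2 -> N1.N0=(alive,v0) N1.N1=(alive,v0) N1.N2=(suspect,v1) | N2.N0=(alive,v0) N2.N1=(alive,v0) N2.N2=(dead,v1)
Op 8: gossip N0<->N2 -> N0.N0=(alive,v0) N0.N1=(alive,v0) N0.N2=(suspect,v1) | N2.N0=(alive,v0) N2.N1=(alive,v0) N2.N2=(dead,v1)
Op 9: N2 marks N0=suspect -> (suspect,v1)
Op 10: gossip N0<->N2 -> N0.N0=(suspect,v1) N0.N1=(alive,v0) N0.N2=(suspect,v1) | N2.N0=(suspect,v1) N2.N1=(alive,v0) N2.N2=(dead,v1)
Op 11: gossip N1<->N2 -> N1.N0=(suspect,v1) N1.N1=(alive,v0) N1.N2=(suspect,v1) | N2.N0=(suspect,v1) N2.N1=(alive,v0) N2.N2=(dead,v1)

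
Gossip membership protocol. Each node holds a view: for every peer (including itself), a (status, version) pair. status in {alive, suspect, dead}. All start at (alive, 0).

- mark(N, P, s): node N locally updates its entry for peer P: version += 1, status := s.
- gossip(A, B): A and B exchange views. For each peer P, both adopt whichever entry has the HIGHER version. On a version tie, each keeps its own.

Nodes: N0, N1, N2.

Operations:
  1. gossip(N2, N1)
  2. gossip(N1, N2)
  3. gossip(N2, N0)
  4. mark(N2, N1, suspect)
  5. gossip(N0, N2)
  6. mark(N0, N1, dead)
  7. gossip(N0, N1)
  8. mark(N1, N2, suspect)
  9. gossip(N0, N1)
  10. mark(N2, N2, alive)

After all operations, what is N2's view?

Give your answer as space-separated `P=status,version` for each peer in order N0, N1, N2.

Op 1: gossip N2<->N1 -> N2.N0=(alive,v0) N2.N1=(alive,v0) N2.N2=(alive,v0) | N1.N0=(alive,v0) N1.N1=(alive,v0) N1.N2=(alive,v0)
Op 2: gossip N1<->N2 -> N1.N0=(alive,v0) N1.N1=(alive,v0) N1.N2=(alive,v0) | N2.N0=(alive,v0) N2.N1=(alive,v0) N2.N2=(alive,v0)
Op 3: gossip N2<->N0 -> N2.N0=(alive,v0) N2.N1=(alive,v0) N2.N2=(alive,v0) | N0.N0=(alive,v0) N0.N1=(alive,v0) N0.N2=(alive,v0)
Op 4: N2 marks N1=suspect -> (suspect,v1)
Op 5: gossip N0<->N2 -> N0.N0=(alive,v0) N0.N1=(suspect,v1) N0.N2=(alive,v0) | N2.N0=(alive,v0) N2.N1=(suspect,v1) N2.N2=(alive,v0)
Op 6: N0 marks N1=dead -> (dead,v2)
Op 7: gossip N0<->N1 -> N0.N0=(alive,v0) N0.N1=(dead,v2) N0.N2=(alive,v0) | N1.N0=(alive,v0) N1.N1=(dead,v2) N1.N2=(alive,v0)
Op 8: N1 marks N2=suspect -> (suspect,v1)
Op 9: gossip N0<->N1 -> N0.N0=(alive,v0) N0.N1=(dead,v2) N0.N2=(suspect,v1) | N1.N0=(alive,v0) N1.N1=(dead,v2) N1.N2=(suspect,v1)
Op 10: N2 marks N2=alive -> (alive,v1)

Answer: N0=alive,0 N1=suspect,1 N2=alive,1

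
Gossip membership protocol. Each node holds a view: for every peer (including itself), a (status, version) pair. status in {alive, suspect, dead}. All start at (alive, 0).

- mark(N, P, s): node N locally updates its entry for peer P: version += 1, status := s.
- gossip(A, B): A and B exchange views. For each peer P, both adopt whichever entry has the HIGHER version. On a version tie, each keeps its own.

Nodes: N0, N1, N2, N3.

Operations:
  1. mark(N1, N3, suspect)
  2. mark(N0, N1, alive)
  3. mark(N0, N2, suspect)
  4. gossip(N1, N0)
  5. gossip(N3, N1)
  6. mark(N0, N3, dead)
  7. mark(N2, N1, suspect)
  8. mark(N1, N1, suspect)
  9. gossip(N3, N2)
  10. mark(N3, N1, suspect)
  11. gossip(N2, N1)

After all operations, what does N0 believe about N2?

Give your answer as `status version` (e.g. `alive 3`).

Op 1: N1 marks N3=suspect -> (suspect,v1)
Op 2: N0 marks N1=alive -> (alive,v1)
Op 3: N0 marks N2=suspect -> (suspect,v1)
Op 4: gossip N1<->N0 -> N1.N0=(alive,v0) N1.N1=(alive,v1) N1.N2=(suspect,v1) N1.N3=(suspect,v1) | N0.N0=(alive,v0) N0.N1=(alive,v1) N0.N2=(suspect,v1) N0.N3=(suspect,v1)
Op 5: gossip N3<->N1 -> N3.N0=(alive,v0) N3.N1=(alive,v1) N3.N2=(suspect,v1) N3.N3=(suspect,v1) | N1.N0=(alive,v0) N1.N1=(alive,v1) N1.N2=(suspect,v1) N1.N3=(suspect,v1)
Op 6: N0 marks N3=dead -> (dead,v2)
Op 7: N2 marks N1=suspect -> (suspect,v1)
Op 8: N1 marks N1=suspect -> (suspect,v2)
Op 9: gossip N3<->N2 -> N3.N0=(alive,v0) N3.N1=(alive,v1) N3.N2=(suspect,v1) N3.N3=(suspect,v1) | N2.N0=(alive,v0) N2.N1=(suspect,v1) N2.N2=(suspect,v1) N2.N3=(suspect,v1)
Op 10: N3 marks N1=suspect -> (suspect,v2)
Op 11: gossip N2<->N1 -> N2.N0=(alive,v0) N2.N1=(suspect,v2) N2.N2=(suspect,v1) N2.N3=(suspect,v1) | N1.N0=(alive,v0) N1.N1=(suspect,v2) N1.N2=(suspect,v1) N1.N3=(suspect,v1)

Answer: suspect 1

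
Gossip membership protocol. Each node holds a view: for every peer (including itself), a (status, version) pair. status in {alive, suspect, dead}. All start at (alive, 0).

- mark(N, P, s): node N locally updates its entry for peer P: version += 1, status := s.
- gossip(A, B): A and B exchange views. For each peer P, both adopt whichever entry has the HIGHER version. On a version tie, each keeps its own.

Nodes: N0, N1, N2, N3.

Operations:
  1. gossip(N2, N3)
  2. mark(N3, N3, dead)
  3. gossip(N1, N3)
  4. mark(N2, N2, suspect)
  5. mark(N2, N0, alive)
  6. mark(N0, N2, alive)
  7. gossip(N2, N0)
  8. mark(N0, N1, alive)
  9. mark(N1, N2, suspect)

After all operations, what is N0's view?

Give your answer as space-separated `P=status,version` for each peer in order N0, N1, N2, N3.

Op 1: gossip N2<->N3 -> N2.N0=(alive,v0) N2.N1=(alive,v0) N2.N2=(alive,v0) N2.N3=(alive,v0) | N3.N0=(alive,v0) N3.N1=(alive,v0) N3.N2=(alive,v0) N3.N3=(alive,v0)
Op 2: N3 marks N3=dead -> (dead,v1)
Op 3: gossip N1<->N3 -> N1.N0=(alive,v0) N1.N1=(alive,v0) N1.N2=(alive,v0) N1.N3=(dead,v1) | N3.N0=(alive,v0) N3.N1=(alive,v0) N3.N2=(alive,v0) N3.N3=(dead,v1)
Op 4: N2 marks N2=suspect -> (suspect,v1)
Op 5: N2 marks N0=alive -> (alive,v1)
Op 6: N0 marks N2=alive -> (alive,v1)
Op 7: gossip N2<->N0 -> N2.N0=(alive,v1) N2.N1=(alive,v0) N2.N2=(suspect,v1) N2.N3=(alive,v0) | N0.N0=(alive,v1) N0.N1=(alive,v0) N0.N2=(alive,v1) N0.N3=(alive,v0)
Op 8: N0 marks N1=alive -> (alive,v1)
Op 9: N1 marks N2=suspect -> (suspect,v1)

Answer: N0=alive,1 N1=alive,1 N2=alive,1 N3=alive,0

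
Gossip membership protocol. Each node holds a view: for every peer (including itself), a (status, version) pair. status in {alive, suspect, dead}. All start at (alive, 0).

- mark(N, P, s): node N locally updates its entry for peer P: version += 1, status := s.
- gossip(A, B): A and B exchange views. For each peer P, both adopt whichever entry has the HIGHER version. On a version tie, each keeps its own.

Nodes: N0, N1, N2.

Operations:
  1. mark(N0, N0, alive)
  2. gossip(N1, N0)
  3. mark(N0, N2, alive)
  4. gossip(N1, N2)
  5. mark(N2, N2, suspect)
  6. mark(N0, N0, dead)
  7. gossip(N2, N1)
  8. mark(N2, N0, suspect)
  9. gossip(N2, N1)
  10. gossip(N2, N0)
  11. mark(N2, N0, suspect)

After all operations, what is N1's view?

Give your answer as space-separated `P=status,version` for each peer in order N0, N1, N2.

Op 1: N0 marks N0=alive -> (alive,v1)
Op 2: gossip N1<->N0 -> N1.N0=(alive,v1) N1.N1=(alive,v0) N1.N2=(alive,v0) | N0.N0=(alive,v1) N0.N1=(alive,v0) N0.N2=(alive,v0)
Op 3: N0 marks N2=alive -> (alive,v1)
Op 4: gossip N1<->N2 -> N1.N0=(alive,v1) N1.N1=(alive,v0) N1.N2=(alive,v0) | N2.N0=(alive,v1) N2.N1=(alive,v0) N2.N2=(alive,v0)
Op 5: N2 marks N2=suspect -> (suspect,v1)
Op 6: N0 marks N0=dead -> (dead,v2)
Op 7: gossip N2<->N1 -> N2.N0=(alive,v1) N2.N1=(alive,v0) N2.N2=(suspect,v1) | N1.N0=(alive,v1) N1.N1=(alive,v0) N1.N2=(suspect,v1)
Op 8: N2 marks N0=suspect -> (suspect,v2)
Op 9: gossip N2<->N1 -> N2.N0=(suspect,v2) N2.N1=(alive,v0) N2.N2=(suspect,v1) | N1.N0=(suspect,v2) N1.N1=(alive,v0) N1.N2=(suspect,v1)
Op 10: gossip N2<->N0 -> N2.N0=(suspect,v2) N2.N1=(alive,v0) N2.N2=(suspect,v1) | N0.N0=(dead,v2) N0.N1=(alive,v0) N0.N2=(alive,v1)
Op 11: N2 marks N0=suspect -> (suspect,v3)

Answer: N0=suspect,2 N1=alive,0 N2=suspect,1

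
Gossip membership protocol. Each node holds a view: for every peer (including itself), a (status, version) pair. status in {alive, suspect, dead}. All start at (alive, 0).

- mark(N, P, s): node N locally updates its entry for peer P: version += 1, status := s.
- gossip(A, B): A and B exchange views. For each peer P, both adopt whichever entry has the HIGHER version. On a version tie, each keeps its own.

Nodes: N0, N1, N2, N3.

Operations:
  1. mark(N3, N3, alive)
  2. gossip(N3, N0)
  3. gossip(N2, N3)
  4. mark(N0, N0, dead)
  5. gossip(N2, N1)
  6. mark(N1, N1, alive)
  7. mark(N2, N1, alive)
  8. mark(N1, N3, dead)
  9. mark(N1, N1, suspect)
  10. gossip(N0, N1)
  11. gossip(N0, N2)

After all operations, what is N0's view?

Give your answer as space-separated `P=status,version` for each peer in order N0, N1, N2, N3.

Op 1: N3 marks N3=alive -> (alive,v1)
Op 2: gossip N3<->N0 -> N3.N0=(alive,v0) N3.N1=(alive,v0) N3.N2=(alive,v0) N3.N3=(alive,v1) | N0.N0=(alive,v0) N0.N1=(alive,v0) N0.N2=(alive,v0) N0.N3=(alive,v1)
Op 3: gossip N2<->N3 -> N2.N0=(alive,v0) N2.N1=(alive,v0) N2.N2=(alive,v0) N2.N3=(alive,v1) | N3.N0=(alive,v0) N3.N1=(alive,v0) N3.N2=(alive,v0) N3.N3=(alive,v1)
Op 4: N0 marks N0=dead -> (dead,v1)
Op 5: gossip N2<->N1 -> N2.N0=(alive,v0) N2.N1=(alive,v0) N2.N2=(alive,v0) N2.N3=(alive,v1) | N1.N0=(alive,v0) N1.N1=(alive,v0) N1.N2=(alive,v0) N1.N3=(alive,v1)
Op 6: N1 marks N1=alive -> (alive,v1)
Op 7: N2 marks N1=alive -> (alive,v1)
Op 8: N1 marks N3=dead -> (dead,v2)
Op 9: N1 marks N1=suspect -> (suspect,v2)
Op 10: gossip N0<->N1 -> N0.N0=(dead,v1) N0.N1=(suspect,v2) N0.N2=(alive,v0) N0.N3=(dead,v2) | N1.N0=(dead,v1) N1.N1=(suspect,v2) N1.N2=(alive,v0) N1.N3=(dead,v2)
Op 11: gossip N0<->N2 -> N0.N0=(dead,v1) N0.N1=(suspect,v2) N0.N2=(alive,v0) N0.N3=(dead,v2) | N2.N0=(dead,v1) N2.N1=(suspect,v2) N2.N2=(alive,v0) N2.N3=(dead,v2)

Answer: N0=dead,1 N1=suspect,2 N2=alive,0 N3=dead,2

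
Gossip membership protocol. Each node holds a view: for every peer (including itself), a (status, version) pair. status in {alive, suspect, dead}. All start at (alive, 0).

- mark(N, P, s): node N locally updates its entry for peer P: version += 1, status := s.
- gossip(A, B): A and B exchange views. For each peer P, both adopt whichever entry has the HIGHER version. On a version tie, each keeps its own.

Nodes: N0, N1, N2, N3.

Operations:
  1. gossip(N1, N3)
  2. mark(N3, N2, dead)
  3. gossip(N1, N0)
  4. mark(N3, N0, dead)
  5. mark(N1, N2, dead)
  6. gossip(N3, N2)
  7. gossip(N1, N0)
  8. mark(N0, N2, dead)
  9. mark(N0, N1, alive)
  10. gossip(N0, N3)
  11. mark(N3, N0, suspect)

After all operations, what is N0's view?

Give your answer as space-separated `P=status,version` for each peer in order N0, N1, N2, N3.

Op 1: gossip N1<->N3 -> N1.N0=(alive,v0) N1.N1=(alive,v0) N1.N2=(alive,v0) N1.N3=(alive,v0) | N3.N0=(alive,v0) N3.N1=(alive,v0) N3.N2=(alive,v0) N3.N3=(alive,v0)
Op 2: N3 marks N2=dead -> (dead,v1)
Op 3: gossip N1<->N0 -> N1.N0=(alive,v0) N1.N1=(alive,v0) N1.N2=(alive,v0) N1.N3=(alive,v0) | N0.N0=(alive,v0) N0.N1=(alive,v0) N0.N2=(alive,v0) N0.N3=(alive,v0)
Op 4: N3 marks N0=dead -> (dead,v1)
Op 5: N1 marks N2=dead -> (dead,v1)
Op 6: gossip N3<->N2 -> N3.N0=(dead,v1) N3.N1=(alive,v0) N3.N2=(dead,v1) N3.N3=(alive,v0) | N2.N0=(dead,v1) N2.N1=(alive,v0) N2.N2=(dead,v1) N2.N3=(alive,v0)
Op 7: gossip N1<->N0 -> N1.N0=(alive,v0) N1.N1=(alive,v0) N1.N2=(dead,v1) N1.N3=(alive,v0) | N0.N0=(alive,v0) N0.N1=(alive,v0) N0.N2=(dead,v1) N0.N3=(alive,v0)
Op 8: N0 marks N2=dead -> (dead,v2)
Op 9: N0 marks N1=alive -> (alive,v1)
Op 10: gossip N0<->N3 -> N0.N0=(dead,v1) N0.N1=(alive,v1) N0.N2=(dead,v2) N0.N3=(alive,v0) | N3.N0=(dead,v1) N3.N1=(alive,v1) N3.N2=(dead,v2) N3.N3=(alive,v0)
Op 11: N3 marks N0=suspect -> (suspect,v2)

Answer: N0=dead,1 N1=alive,1 N2=dead,2 N3=alive,0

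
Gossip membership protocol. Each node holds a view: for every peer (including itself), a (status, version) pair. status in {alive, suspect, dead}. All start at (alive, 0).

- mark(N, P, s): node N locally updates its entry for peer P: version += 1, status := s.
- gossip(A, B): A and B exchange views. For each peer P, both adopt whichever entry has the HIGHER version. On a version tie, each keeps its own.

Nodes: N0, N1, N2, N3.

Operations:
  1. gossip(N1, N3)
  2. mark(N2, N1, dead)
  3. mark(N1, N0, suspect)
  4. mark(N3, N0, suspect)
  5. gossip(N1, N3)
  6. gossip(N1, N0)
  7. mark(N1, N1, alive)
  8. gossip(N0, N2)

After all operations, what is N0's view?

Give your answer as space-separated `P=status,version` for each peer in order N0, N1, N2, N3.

Answer: N0=suspect,1 N1=dead,1 N2=alive,0 N3=alive,0

Derivation:
Op 1: gossip N1<->N3 -> N1.N0=(alive,v0) N1.N1=(alive,v0) N1.N2=(alive,v0) N1.N3=(alive,v0) | N3.N0=(alive,v0) N3.N1=(alive,v0) N3.N2=(alive,v0) N3.N3=(alive,v0)
Op 2: N2 marks N1=dead -> (dead,v1)
Op 3: N1 marks N0=suspect -> (suspect,v1)
Op 4: N3 marks N0=suspect -> (suspect,v1)
Op 5: gossip N1<->N3 -> N1.N0=(suspect,v1) N1.N1=(alive,v0) N1.N2=(alive,v0) N1.N3=(alive,v0) | N3.N0=(suspect,v1) N3.N1=(alive,v0) N3.N2=(alive,v0) N3.N3=(alive,v0)
Op 6: gossip N1<->N0 -> N1.N0=(suspect,v1) N1.N1=(alive,v0) N1.N2=(alive,v0) N1.N3=(alive,v0) | N0.N0=(suspect,v1) N0.N1=(alive,v0) N0.N2=(alive,v0) N0.N3=(alive,v0)
Op 7: N1 marks N1=alive -> (alive,v1)
Op 8: gossip N0<->N2 -> N0.N0=(suspect,v1) N0.N1=(dead,v1) N0.N2=(alive,v0) N0.N3=(alive,v0) | N2.N0=(suspect,v1) N2.N1=(dead,v1) N2.N2=(alive,v0) N2.N3=(alive,v0)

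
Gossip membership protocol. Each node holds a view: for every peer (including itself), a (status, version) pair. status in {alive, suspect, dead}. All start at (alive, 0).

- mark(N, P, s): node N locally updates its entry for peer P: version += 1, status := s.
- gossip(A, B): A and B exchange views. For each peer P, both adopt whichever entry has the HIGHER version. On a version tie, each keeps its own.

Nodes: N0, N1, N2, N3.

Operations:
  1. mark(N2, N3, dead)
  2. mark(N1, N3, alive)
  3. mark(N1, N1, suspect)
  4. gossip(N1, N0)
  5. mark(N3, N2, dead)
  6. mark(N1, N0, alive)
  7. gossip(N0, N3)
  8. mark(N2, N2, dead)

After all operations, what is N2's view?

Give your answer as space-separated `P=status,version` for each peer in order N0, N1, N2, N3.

Answer: N0=alive,0 N1=alive,0 N2=dead,1 N3=dead,1

Derivation:
Op 1: N2 marks N3=dead -> (dead,v1)
Op 2: N1 marks N3=alive -> (alive,v1)
Op 3: N1 marks N1=suspect -> (suspect,v1)
Op 4: gossip N1<->N0 -> N1.N0=(alive,v0) N1.N1=(suspect,v1) N1.N2=(alive,v0) N1.N3=(alive,v1) | N0.N0=(alive,v0) N0.N1=(suspect,v1) N0.N2=(alive,v0) N0.N3=(alive,v1)
Op 5: N3 marks N2=dead -> (dead,v1)
Op 6: N1 marks N0=alive -> (alive,v1)
Op 7: gossip N0<->N3 -> N0.N0=(alive,v0) N0.N1=(suspect,v1) N0.N2=(dead,v1) N0.N3=(alive,v1) | N3.N0=(alive,v0) N3.N1=(suspect,v1) N3.N2=(dead,v1) N3.N3=(alive,v1)
Op 8: N2 marks N2=dead -> (dead,v1)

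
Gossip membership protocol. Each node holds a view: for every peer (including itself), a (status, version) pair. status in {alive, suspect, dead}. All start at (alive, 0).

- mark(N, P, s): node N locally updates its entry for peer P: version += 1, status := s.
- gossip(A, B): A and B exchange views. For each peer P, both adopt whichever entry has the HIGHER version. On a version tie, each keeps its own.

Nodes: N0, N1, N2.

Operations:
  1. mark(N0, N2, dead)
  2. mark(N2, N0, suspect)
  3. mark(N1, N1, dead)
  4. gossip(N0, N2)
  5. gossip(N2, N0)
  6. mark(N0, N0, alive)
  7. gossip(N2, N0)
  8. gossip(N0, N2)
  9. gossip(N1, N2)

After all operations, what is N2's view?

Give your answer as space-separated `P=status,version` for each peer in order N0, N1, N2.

Answer: N0=alive,2 N1=dead,1 N2=dead,1

Derivation:
Op 1: N0 marks N2=dead -> (dead,v1)
Op 2: N2 marks N0=suspect -> (suspect,v1)
Op 3: N1 marks N1=dead -> (dead,v1)
Op 4: gossip N0<->N2 -> N0.N0=(suspect,v1) N0.N1=(alive,v0) N0.N2=(dead,v1) | N2.N0=(suspect,v1) N2.N1=(alive,v0) N2.N2=(dead,v1)
Op 5: gossip N2<->N0 -> N2.N0=(suspect,v1) N2.N1=(alive,v0) N2.N2=(dead,v1) | N0.N0=(suspect,v1) N0.N1=(alive,v0) N0.N2=(dead,v1)
Op 6: N0 marks N0=alive -> (alive,v2)
Op 7: gossip N2<->N0 -> N2.N0=(alive,v2) N2.N1=(alive,v0) N2.N2=(dead,v1) | N0.N0=(alive,v2) N0.N1=(alive,v0) N0.N2=(dead,v1)
Op 8: gossip N0<->N2 -> N0.N0=(alive,v2) N0.N1=(alive,v0) N0.N2=(dead,v1) | N2.N0=(alive,v2) N2.N1=(alive,v0) N2.N2=(dead,v1)
Op 9: gossip N1<->N2 -> N1.N0=(alive,v2) N1.N1=(dead,v1) N1.N2=(dead,v1) | N2.N0=(alive,v2) N2.N1=(dead,v1) N2.N2=(dead,v1)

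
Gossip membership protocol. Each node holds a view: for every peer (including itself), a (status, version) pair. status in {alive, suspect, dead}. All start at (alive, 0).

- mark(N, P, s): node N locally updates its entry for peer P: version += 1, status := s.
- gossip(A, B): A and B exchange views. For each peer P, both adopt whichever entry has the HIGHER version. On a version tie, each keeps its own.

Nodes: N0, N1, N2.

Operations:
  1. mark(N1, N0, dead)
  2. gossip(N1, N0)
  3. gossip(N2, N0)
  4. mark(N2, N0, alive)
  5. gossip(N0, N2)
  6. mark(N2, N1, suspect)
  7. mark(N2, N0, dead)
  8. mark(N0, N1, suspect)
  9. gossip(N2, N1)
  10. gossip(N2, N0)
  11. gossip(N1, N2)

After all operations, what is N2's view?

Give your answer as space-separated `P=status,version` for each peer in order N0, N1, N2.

Op 1: N1 marks N0=dead -> (dead,v1)
Op 2: gossip N1<->N0 -> N1.N0=(dead,v1) N1.N1=(alive,v0) N1.N2=(alive,v0) | N0.N0=(dead,v1) N0.N1=(alive,v0) N0.N2=(alive,v0)
Op 3: gossip N2<->N0 -> N2.N0=(dead,v1) N2.N1=(alive,v0) N2.N2=(alive,v0) | N0.N0=(dead,v1) N0.N1=(alive,v0) N0.N2=(alive,v0)
Op 4: N2 marks N0=alive -> (alive,v2)
Op 5: gossip N0<->N2 -> N0.N0=(alive,v2) N0.N1=(alive,v0) N0.N2=(alive,v0) | N2.N0=(alive,v2) N2.N1=(alive,v0) N2.N2=(alive,v0)
Op 6: N2 marks N1=suspect -> (suspect,v1)
Op 7: N2 marks N0=dead -> (dead,v3)
Op 8: N0 marks N1=suspect -> (suspect,v1)
Op 9: gossip N2<->N1 -> N2.N0=(dead,v3) N2.N1=(suspect,v1) N2.N2=(alive,v0) | N1.N0=(dead,v3) N1.N1=(suspect,v1) N1.N2=(alive,v0)
Op 10: gossip N2<->N0 -> N2.N0=(dead,v3) N2.N1=(suspect,v1) N2.N2=(alive,v0) | N0.N0=(dead,v3) N0.N1=(suspect,v1) N0.N2=(alive,v0)
Op 11: gossip N1<->N2 -> N1.N0=(dead,v3) N1.N1=(suspect,v1) N1.N2=(alive,v0) | N2.N0=(dead,v3) N2.N1=(suspect,v1) N2.N2=(alive,v0)

Answer: N0=dead,3 N1=suspect,1 N2=alive,0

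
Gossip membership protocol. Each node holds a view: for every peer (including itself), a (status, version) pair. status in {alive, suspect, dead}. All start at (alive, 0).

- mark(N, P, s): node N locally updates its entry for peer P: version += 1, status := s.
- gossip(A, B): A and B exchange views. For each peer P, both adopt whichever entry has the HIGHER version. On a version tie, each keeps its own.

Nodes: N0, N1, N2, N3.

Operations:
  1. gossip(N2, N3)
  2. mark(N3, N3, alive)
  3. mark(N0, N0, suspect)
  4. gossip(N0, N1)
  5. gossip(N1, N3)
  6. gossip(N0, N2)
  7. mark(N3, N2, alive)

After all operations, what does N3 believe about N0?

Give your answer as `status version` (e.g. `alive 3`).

Answer: suspect 1

Derivation:
Op 1: gossip N2<->N3 -> N2.N0=(alive,v0) N2.N1=(alive,v0) N2.N2=(alive,v0) N2.N3=(alive,v0) | N3.N0=(alive,v0) N3.N1=(alive,v0) N3.N2=(alive,v0) N3.N3=(alive,v0)
Op 2: N3 marks N3=alive -> (alive,v1)
Op 3: N0 marks N0=suspect -> (suspect,v1)
Op 4: gossip N0<->N1 -> N0.N0=(suspect,v1) N0.N1=(alive,v0) N0.N2=(alive,v0) N0.N3=(alive,v0) | N1.N0=(suspect,v1) N1.N1=(alive,v0) N1.N2=(alive,v0) N1.N3=(alive,v0)
Op 5: gossip N1<->N3 -> N1.N0=(suspect,v1) N1.N1=(alive,v0) N1.N2=(alive,v0) N1.N3=(alive,v1) | N3.N0=(suspect,v1) N3.N1=(alive,v0) N3.N2=(alive,v0) N3.N3=(alive,v1)
Op 6: gossip N0<->N2 -> N0.N0=(suspect,v1) N0.N1=(alive,v0) N0.N2=(alive,v0) N0.N3=(alive,v0) | N2.N0=(suspect,v1) N2.N1=(alive,v0) N2.N2=(alive,v0) N2.N3=(alive,v0)
Op 7: N3 marks N2=alive -> (alive,v1)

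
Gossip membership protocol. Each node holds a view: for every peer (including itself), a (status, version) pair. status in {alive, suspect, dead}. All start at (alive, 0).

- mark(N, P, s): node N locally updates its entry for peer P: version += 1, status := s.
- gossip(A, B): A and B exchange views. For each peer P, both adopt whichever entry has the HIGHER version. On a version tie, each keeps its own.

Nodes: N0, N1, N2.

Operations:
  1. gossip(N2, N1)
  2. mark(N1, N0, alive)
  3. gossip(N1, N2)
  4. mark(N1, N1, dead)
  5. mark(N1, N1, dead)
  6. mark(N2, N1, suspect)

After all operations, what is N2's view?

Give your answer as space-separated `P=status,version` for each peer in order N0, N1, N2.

Op 1: gossip N2<->N1 -> N2.N0=(alive,v0) N2.N1=(alive,v0) N2.N2=(alive,v0) | N1.N0=(alive,v0) N1.N1=(alive,v0) N1.N2=(alive,v0)
Op 2: N1 marks N0=alive -> (alive,v1)
Op 3: gossip N1<->N2 -> N1.N0=(alive,v1) N1.N1=(alive,v0) N1.N2=(alive,v0) | N2.N0=(alive,v1) N2.N1=(alive,v0) N2.N2=(alive,v0)
Op 4: N1 marks N1=dead -> (dead,v1)
Op 5: N1 marks N1=dead -> (dead,v2)
Op 6: N2 marks N1=suspect -> (suspect,v1)

Answer: N0=alive,1 N1=suspect,1 N2=alive,0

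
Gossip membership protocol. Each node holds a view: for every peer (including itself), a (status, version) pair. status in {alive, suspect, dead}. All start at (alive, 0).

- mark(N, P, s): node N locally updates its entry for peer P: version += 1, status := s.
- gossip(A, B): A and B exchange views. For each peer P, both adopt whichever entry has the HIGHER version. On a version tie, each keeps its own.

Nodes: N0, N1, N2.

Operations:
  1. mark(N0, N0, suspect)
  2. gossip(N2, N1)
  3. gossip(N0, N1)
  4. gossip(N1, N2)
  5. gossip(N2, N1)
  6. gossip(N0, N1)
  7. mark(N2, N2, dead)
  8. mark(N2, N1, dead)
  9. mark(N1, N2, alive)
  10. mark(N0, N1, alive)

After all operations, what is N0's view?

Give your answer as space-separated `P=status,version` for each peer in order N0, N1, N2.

Answer: N0=suspect,1 N1=alive,1 N2=alive,0

Derivation:
Op 1: N0 marks N0=suspect -> (suspect,v1)
Op 2: gossip N2<->N1 -> N2.N0=(alive,v0) N2.N1=(alive,v0) N2.N2=(alive,v0) | N1.N0=(alive,v0) N1.N1=(alive,v0) N1.N2=(alive,v0)
Op 3: gossip N0<->N1 -> N0.N0=(suspect,v1) N0.N1=(alive,v0) N0.N2=(alive,v0) | N1.N0=(suspect,v1) N1.N1=(alive,v0) N1.N2=(alive,v0)
Op 4: gossip N1<->N2 -> N1.N0=(suspect,v1) N1.N1=(alive,v0) N1.N2=(alive,v0) | N2.N0=(suspect,v1) N2.N1=(alive,v0) N2.N2=(alive,v0)
Op 5: gossip N2<->N1 -> N2.N0=(suspect,v1) N2.N1=(alive,v0) N2.N2=(alive,v0) | N1.N0=(suspect,v1) N1.N1=(alive,v0) N1.N2=(alive,v0)
Op 6: gossip N0<->N1 -> N0.N0=(suspect,v1) N0.N1=(alive,v0) N0.N2=(alive,v0) | N1.N0=(suspect,v1) N1.N1=(alive,v0) N1.N2=(alive,v0)
Op 7: N2 marks N2=dead -> (dead,v1)
Op 8: N2 marks N1=dead -> (dead,v1)
Op 9: N1 marks N2=alive -> (alive,v1)
Op 10: N0 marks N1=alive -> (alive,v1)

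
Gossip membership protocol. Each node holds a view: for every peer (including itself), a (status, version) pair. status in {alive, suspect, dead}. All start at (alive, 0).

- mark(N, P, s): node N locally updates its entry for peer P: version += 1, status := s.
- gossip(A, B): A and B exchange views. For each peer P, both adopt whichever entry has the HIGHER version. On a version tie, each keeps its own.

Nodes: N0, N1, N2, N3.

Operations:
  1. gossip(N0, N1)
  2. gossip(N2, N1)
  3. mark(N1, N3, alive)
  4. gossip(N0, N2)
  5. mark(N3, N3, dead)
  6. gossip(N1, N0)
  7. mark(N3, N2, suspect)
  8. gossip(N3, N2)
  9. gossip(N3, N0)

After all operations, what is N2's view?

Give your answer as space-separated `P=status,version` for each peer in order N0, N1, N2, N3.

Answer: N0=alive,0 N1=alive,0 N2=suspect,1 N3=dead,1

Derivation:
Op 1: gossip N0<->N1 -> N0.N0=(alive,v0) N0.N1=(alive,v0) N0.N2=(alive,v0) N0.N3=(alive,v0) | N1.N0=(alive,v0) N1.N1=(alive,v0) N1.N2=(alive,v0) N1.N3=(alive,v0)
Op 2: gossip N2<->N1 -> N2.N0=(alive,v0) N2.N1=(alive,v0) N2.N2=(alive,v0) N2.N3=(alive,v0) | N1.N0=(alive,v0) N1.N1=(alive,v0) N1.N2=(alive,v0) N1.N3=(alive,v0)
Op 3: N1 marks N3=alive -> (alive,v1)
Op 4: gossip N0<->N2 -> N0.N0=(alive,v0) N0.N1=(alive,v0) N0.N2=(alive,v0) N0.N3=(alive,v0) | N2.N0=(alive,v0) N2.N1=(alive,v0) N2.N2=(alive,v0) N2.N3=(alive,v0)
Op 5: N3 marks N3=dead -> (dead,v1)
Op 6: gossip N1<->N0 -> N1.N0=(alive,v0) N1.N1=(alive,v0) N1.N2=(alive,v0) N1.N3=(alive,v1) | N0.N0=(alive,v0) N0.N1=(alive,v0) N0.N2=(alive,v0) N0.N3=(alive,v1)
Op 7: N3 marks N2=suspect -> (suspect,v1)
Op 8: gossip N3<->N2 -> N3.N0=(alive,v0) N3.N1=(alive,v0) N3.N2=(suspect,v1) N3.N3=(dead,v1) | N2.N0=(alive,v0) N2.N1=(alive,v0) N2.N2=(suspect,v1) N2.N3=(dead,v1)
Op 9: gossip N3<->N0 -> N3.N0=(alive,v0) N3.N1=(alive,v0) N3.N2=(suspect,v1) N3.N3=(dead,v1) | N0.N0=(alive,v0) N0.N1=(alive,v0) N0.N2=(suspect,v1) N0.N3=(alive,v1)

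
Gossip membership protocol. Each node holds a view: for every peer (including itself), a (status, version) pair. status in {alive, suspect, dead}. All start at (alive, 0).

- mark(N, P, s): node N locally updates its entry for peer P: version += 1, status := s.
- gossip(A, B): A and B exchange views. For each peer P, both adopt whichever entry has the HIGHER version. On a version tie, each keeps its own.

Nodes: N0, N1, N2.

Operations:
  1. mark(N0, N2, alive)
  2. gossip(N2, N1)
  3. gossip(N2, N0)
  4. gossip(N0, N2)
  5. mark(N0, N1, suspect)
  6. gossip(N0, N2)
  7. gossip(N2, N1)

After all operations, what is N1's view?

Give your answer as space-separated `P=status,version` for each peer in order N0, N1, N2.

Answer: N0=alive,0 N1=suspect,1 N2=alive,1

Derivation:
Op 1: N0 marks N2=alive -> (alive,v1)
Op 2: gossip N2<->N1 -> N2.N0=(alive,v0) N2.N1=(alive,v0) N2.N2=(alive,v0) | N1.N0=(alive,v0) N1.N1=(alive,v0) N1.N2=(alive,v0)
Op 3: gossip N2<->N0 -> N2.N0=(alive,v0) N2.N1=(alive,v0) N2.N2=(alive,v1) | N0.N0=(alive,v0) N0.N1=(alive,v0) N0.N2=(alive,v1)
Op 4: gossip N0<->N2 -> N0.N0=(alive,v0) N0.N1=(alive,v0) N0.N2=(alive,v1) | N2.N0=(alive,v0) N2.N1=(alive,v0) N2.N2=(alive,v1)
Op 5: N0 marks N1=suspect -> (suspect,v1)
Op 6: gossip N0<->N2 -> N0.N0=(alive,v0) N0.N1=(suspect,v1) N0.N2=(alive,v1) | N2.N0=(alive,v0) N2.N1=(suspect,v1) N2.N2=(alive,v1)
Op 7: gossip N2<->N1 -> N2.N0=(alive,v0) N2.N1=(suspect,v1) N2.N2=(alive,v1) | N1.N0=(alive,v0) N1.N1=(suspect,v1) N1.N2=(alive,v1)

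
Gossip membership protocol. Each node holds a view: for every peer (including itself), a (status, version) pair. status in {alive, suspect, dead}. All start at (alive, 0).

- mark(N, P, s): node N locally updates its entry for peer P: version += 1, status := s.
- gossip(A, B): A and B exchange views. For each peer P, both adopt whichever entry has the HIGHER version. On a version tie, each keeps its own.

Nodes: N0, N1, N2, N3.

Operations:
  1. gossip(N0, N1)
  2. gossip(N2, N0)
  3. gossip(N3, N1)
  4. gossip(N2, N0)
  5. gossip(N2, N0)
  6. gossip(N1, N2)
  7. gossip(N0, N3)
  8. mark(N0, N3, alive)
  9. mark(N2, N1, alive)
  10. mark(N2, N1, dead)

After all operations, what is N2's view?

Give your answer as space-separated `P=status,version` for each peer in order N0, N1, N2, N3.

Op 1: gossip N0<->N1 -> N0.N0=(alive,v0) N0.N1=(alive,v0) N0.N2=(alive,v0) N0.N3=(alive,v0) | N1.N0=(alive,v0) N1.N1=(alive,v0) N1.N2=(alive,v0) N1.N3=(alive,v0)
Op 2: gossip N2<->N0 -> N2.N0=(alive,v0) N2.N1=(alive,v0) N2.N2=(alive,v0) N2.N3=(alive,v0) | N0.N0=(alive,v0) N0.N1=(alive,v0) N0.N2=(alive,v0) N0.N3=(alive,v0)
Op 3: gossip N3<->N1 -> N3.N0=(alive,v0) N3.N1=(alive,v0) N3.N2=(alive,v0) N3.N3=(alive,v0) | N1.N0=(alive,v0) N1.N1=(alive,v0) N1.N2=(alive,v0) N1.N3=(alive,v0)
Op 4: gossip N2<->N0 -> N2.N0=(alive,v0) N2.N1=(alive,v0) N2.N2=(alive,v0) N2.N3=(alive,v0) | N0.N0=(alive,v0) N0.N1=(alive,v0) N0.N2=(alive,v0) N0.N3=(alive,v0)
Op 5: gossip N2<->N0 -> N2.N0=(alive,v0) N2.N1=(alive,v0) N2.N2=(alive,v0) N2.N3=(alive,v0) | N0.N0=(alive,v0) N0.N1=(alive,v0) N0.N2=(alive,v0) N0.N3=(alive,v0)
Op 6: gossip N1<->N2 -> N1.N0=(alive,v0) N1.N1=(alive,v0) N1.N2=(alive,v0) N1.N3=(alive,v0) | N2.N0=(alive,v0) N2.N1=(alive,v0) N2.N2=(alive,v0) N2.N3=(alive,v0)
Op 7: gossip N0<->N3 -> N0.N0=(alive,v0) N0.N1=(alive,v0) N0.N2=(alive,v0) N0.N3=(alive,v0) | N3.N0=(alive,v0) N3.N1=(alive,v0) N3.N2=(alive,v0) N3.N3=(alive,v0)
Op 8: N0 marks N3=alive -> (alive,v1)
Op 9: N2 marks N1=alive -> (alive,v1)
Op 10: N2 marks N1=dead -> (dead,v2)

Answer: N0=alive,0 N1=dead,2 N2=alive,0 N3=alive,0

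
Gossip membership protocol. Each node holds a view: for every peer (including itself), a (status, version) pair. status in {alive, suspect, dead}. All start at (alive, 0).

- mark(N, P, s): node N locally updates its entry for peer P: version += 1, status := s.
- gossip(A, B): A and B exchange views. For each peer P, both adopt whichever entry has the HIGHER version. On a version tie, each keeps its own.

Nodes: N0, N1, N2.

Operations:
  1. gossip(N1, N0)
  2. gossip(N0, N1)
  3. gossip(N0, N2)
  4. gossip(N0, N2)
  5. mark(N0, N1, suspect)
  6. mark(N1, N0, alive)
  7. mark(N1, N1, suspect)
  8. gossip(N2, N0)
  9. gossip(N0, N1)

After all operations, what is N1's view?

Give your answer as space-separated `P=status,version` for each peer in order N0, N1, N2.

Answer: N0=alive,1 N1=suspect,1 N2=alive,0

Derivation:
Op 1: gossip N1<->N0 -> N1.N0=(alive,v0) N1.N1=(alive,v0) N1.N2=(alive,v0) | N0.N0=(alive,v0) N0.N1=(alive,v0) N0.N2=(alive,v0)
Op 2: gossip N0<->N1 -> N0.N0=(alive,v0) N0.N1=(alive,v0) N0.N2=(alive,v0) | N1.N0=(alive,v0) N1.N1=(alive,v0) N1.N2=(alive,v0)
Op 3: gossip N0<->N2 -> N0.N0=(alive,v0) N0.N1=(alive,v0) N0.N2=(alive,v0) | N2.N0=(alive,v0) N2.N1=(alive,v0) N2.N2=(alive,v0)
Op 4: gossip N0<->N2 -> N0.N0=(alive,v0) N0.N1=(alive,v0) N0.N2=(alive,v0) | N2.N0=(alive,v0) N2.N1=(alive,v0) N2.N2=(alive,v0)
Op 5: N0 marks N1=suspect -> (suspect,v1)
Op 6: N1 marks N0=alive -> (alive,v1)
Op 7: N1 marks N1=suspect -> (suspect,v1)
Op 8: gossip N2<->N0 -> N2.N0=(alive,v0) N2.N1=(suspect,v1) N2.N2=(alive,v0) | N0.N0=(alive,v0) N0.N1=(suspect,v1) N0.N2=(alive,v0)
Op 9: gossip N0<->N1 -> N0.N0=(alive,v1) N0.N1=(suspect,v1) N0.N2=(alive,v0) | N1.N0=(alive,v1) N1.N1=(suspect,v1) N1.N2=(alive,v0)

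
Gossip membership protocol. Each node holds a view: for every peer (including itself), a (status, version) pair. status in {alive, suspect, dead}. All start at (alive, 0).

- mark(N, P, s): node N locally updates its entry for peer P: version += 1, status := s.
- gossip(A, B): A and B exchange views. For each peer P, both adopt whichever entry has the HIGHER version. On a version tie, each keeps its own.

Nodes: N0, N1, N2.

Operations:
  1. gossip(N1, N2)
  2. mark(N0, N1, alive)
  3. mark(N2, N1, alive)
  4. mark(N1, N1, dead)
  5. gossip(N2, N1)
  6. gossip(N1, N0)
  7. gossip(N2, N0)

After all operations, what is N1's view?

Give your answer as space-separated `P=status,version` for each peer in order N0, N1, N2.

Op 1: gossip N1<->N2 -> N1.N0=(alive,v0) N1.N1=(alive,v0) N1.N2=(alive,v0) | N2.N0=(alive,v0) N2.N1=(alive,v0) N2.N2=(alive,v0)
Op 2: N0 marks N1=alive -> (alive,v1)
Op 3: N2 marks N1=alive -> (alive,v1)
Op 4: N1 marks N1=dead -> (dead,v1)
Op 5: gossip N2<->N1 -> N2.N0=(alive,v0) N2.N1=(alive,v1) N2.N2=(alive,v0) | N1.N0=(alive,v0) N1.N1=(dead,v1) N1.N2=(alive,v0)
Op 6: gossip N1<->N0 -> N1.N0=(alive,v0) N1.N1=(dead,v1) N1.N2=(alive,v0) | N0.N0=(alive,v0) N0.N1=(alive,v1) N0.N2=(alive,v0)
Op 7: gossip N2<->N0 -> N2.N0=(alive,v0) N2.N1=(alive,v1) N2.N2=(alive,v0) | N0.N0=(alive,v0) N0.N1=(alive,v1) N0.N2=(alive,v0)

Answer: N0=alive,0 N1=dead,1 N2=alive,0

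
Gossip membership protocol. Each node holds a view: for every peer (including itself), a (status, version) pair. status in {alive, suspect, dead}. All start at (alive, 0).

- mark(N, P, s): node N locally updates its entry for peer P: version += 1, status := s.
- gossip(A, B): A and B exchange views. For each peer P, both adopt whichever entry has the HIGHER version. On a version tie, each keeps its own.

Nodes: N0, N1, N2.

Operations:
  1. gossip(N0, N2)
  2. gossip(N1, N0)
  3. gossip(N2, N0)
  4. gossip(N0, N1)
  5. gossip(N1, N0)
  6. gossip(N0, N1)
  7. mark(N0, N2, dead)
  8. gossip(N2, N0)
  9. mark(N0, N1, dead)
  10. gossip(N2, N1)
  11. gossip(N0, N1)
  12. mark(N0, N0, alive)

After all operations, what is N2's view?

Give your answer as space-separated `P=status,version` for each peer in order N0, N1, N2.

Answer: N0=alive,0 N1=alive,0 N2=dead,1

Derivation:
Op 1: gossip N0<->N2 -> N0.N0=(alive,v0) N0.N1=(alive,v0) N0.N2=(alive,v0) | N2.N0=(alive,v0) N2.N1=(alive,v0) N2.N2=(alive,v0)
Op 2: gossip N1<->N0 -> N1.N0=(alive,v0) N1.N1=(alive,v0) N1.N2=(alive,v0) | N0.N0=(alive,v0) N0.N1=(alive,v0) N0.N2=(alive,v0)
Op 3: gossip N2<->N0 -> N2.N0=(alive,v0) N2.N1=(alive,v0) N2.N2=(alive,v0) | N0.N0=(alive,v0) N0.N1=(alive,v0) N0.N2=(alive,v0)
Op 4: gossip N0<->N1 -> N0.N0=(alive,v0) N0.N1=(alive,v0) N0.N2=(alive,v0) | N1.N0=(alive,v0) N1.N1=(alive,v0) N1.N2=(alive,v0)
Op 5: gossip N1<->N0 -> N1.N0=(alive,v0) N1.N1=(alive,v0) N1.N2=(alive,v0) | N0.N0=(alive,v0) N0.N1=(alive,v0) N0.N2=(alive,v0)
Op 6: gossip N0<->N1 -> N0.N0=(alive,v0) N0.N1=(alive,v0) N0.N2=(alive,v0) | N1.N0=(alive,v0) N1.N1=(alive,v0) N1.N2=(alive,v0)
Op 7: N0 marks N2=dead -> (dead,v1)
Op 8: gossip N2<->N0 -> N2.N0=(alive,v0) N2.N1=(alive,v0) N2.N2=(dead,v1) | N0.N0=(alive,v0) N0.N1=(alive,v0) N0.N2=(dead,v1)
Op 9: N0 marks N1=dead -> (dead,v1)
Op 10: gossip N2<->N1 -> N2.N0=(alive,v0) N2.N1=(alive,v0) N2.N2=(dead,v1) | N1.N0=(alive,v0) N1.N1=(alive,v0) N1.N2=(dead,v1)
Op 11: gossip N0<->N1 -> N0.N0=(alive,v0) N0.N1=(dead,v1) N0.N2=(dead,v1) | N1.N0=(alive,v0) N1.N1=(dead,v1) N1.N2=(dead,v1)
Op 12: N0 marks N0=alive -> (alive,v1)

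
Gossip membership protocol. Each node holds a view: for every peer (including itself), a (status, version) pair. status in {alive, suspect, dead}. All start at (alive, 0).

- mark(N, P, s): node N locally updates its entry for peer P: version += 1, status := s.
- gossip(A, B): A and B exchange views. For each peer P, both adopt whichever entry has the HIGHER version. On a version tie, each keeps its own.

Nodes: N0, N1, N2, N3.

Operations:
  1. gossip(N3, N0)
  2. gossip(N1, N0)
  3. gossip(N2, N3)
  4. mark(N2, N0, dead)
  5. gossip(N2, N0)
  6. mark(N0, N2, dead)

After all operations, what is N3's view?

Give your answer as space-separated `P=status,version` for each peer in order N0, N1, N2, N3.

Answer: N0=alive,0 N1=alive,0 N2=alive,0 N3=alive,0

Derivation:
Op 1: gossip N3<->N0 -> N3.N0=(alive,v0) N3.N1=(alive,v0) N3.N2=(alive,v0) N3.N3=(alive,v0) | N0.N0=(alive,v0) N0.N1=(alive,v0) N0.N2=(alive,v0) N0.N3=(alive,v0)
Op 2: gossip N1<->N0 -> N1.N0=(alive,v0) N1.N1=(alive,v0) N1.N2=(alive,v0) N1.N3=(alive,v0) | N0.N0=(alive,v0) N0.N1=(alive,v0) N0.N2=(alive,v0) N0.N3=(alive,v0)
Op 3: gossip N2<->N3 -> N2.N0=(alive,v0) N2.N1=(alive,v0) N2.N2=(alive,v0) N2.N3=(alive,v0) | N3.N0=(alive,v0) N3.N1=(alive,v0) N3.N2=(alive,v0) N3.N3=(alive,v0)
Op 4: N2 marks N0=dead -> (dead,v1)
Op 5: gossip N2<->N0 -> N2.N0=(dead,v1) N2.N1=(alive,v0) N2.N2=(alive,v0) N2.N3=(alive,v0) | N0.N0=(dead,v1) N0.N1=(alive,v0) N0.N2=(alive,v0) N0.N3=(alive,v0)
Op 6: N0 marks N2=dead -> (dead,v1)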